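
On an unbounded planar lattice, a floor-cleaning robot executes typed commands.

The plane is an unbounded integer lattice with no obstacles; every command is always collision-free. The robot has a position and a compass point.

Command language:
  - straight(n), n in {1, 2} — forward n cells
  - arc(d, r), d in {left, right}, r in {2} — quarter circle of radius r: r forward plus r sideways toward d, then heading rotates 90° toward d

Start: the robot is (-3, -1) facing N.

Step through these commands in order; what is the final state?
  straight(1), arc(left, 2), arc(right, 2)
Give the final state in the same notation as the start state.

(-7, 4) facing N

t0: (-3, -1) facing N
t=1 straight(1) ⇒ (-3, 0) facing N
t=2 arc(left, 2) ⇒ (-5, 2) facing W
t=3 arc(right, 2) ⇒ (-7, 4) facing N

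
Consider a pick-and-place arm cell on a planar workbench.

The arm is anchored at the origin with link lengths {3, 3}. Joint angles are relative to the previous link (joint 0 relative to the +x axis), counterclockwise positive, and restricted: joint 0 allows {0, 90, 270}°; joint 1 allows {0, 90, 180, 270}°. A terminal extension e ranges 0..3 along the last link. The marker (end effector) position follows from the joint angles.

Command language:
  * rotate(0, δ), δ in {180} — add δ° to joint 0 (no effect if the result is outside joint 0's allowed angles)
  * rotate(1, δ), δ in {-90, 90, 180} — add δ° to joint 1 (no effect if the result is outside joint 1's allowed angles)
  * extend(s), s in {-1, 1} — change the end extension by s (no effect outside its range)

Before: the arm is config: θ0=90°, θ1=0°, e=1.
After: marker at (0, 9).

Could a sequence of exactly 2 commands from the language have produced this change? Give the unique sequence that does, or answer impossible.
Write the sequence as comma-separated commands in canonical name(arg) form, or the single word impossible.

start: config: θ0=90°, θ1=0°, e=1
step 1 (extend(1)): config: θ0=90°, θ1=0°, e=2
step 2 (extend(1)): config: θ0=90°, θ1=0°, e=3
all 36 alternatives checked — unique.

extend(1), extend(1)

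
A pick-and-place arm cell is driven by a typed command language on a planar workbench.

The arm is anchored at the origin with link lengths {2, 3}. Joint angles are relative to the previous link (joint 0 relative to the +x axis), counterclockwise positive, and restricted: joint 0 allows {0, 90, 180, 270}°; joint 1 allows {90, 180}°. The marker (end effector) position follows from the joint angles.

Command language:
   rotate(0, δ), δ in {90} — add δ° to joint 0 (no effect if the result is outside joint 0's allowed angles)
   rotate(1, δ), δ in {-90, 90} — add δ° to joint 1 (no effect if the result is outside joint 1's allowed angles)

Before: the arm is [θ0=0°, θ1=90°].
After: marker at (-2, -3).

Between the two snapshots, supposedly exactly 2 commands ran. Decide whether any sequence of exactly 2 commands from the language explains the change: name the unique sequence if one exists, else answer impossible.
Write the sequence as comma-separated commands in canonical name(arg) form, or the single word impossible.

rotate(0, 90), rotate(0, 90)

t0: [θ0=0°, θ1=90°]
1. rotate(0, 90) → [θ0=90°, θ1=90°]
2. rotate(0, 90) → [θ0=180°, θ1=90°]
no other 2-command option fits: unique.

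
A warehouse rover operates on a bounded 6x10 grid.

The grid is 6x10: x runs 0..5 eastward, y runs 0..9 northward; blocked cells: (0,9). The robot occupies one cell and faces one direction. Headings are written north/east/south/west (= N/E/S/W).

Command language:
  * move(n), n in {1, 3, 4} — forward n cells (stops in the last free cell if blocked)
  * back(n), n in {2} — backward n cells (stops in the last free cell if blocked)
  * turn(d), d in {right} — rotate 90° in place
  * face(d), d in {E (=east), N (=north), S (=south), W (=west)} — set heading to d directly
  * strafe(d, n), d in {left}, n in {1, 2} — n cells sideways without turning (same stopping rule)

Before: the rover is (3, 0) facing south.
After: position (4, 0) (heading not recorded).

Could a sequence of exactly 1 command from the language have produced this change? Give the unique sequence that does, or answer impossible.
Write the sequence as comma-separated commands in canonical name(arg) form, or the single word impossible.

strafe(left, 1)

initial: (3, 0) facing south
step 1 (strafe(left, 1)): (4, 0) facing south
no other 1-command option fits: unique.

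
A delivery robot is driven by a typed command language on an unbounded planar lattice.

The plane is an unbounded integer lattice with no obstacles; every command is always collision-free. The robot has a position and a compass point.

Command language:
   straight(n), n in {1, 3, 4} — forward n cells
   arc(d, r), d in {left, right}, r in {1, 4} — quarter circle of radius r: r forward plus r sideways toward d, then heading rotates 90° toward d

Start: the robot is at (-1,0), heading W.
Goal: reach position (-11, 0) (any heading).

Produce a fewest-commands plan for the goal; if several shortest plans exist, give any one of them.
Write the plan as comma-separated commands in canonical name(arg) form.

straight(4), straight(3), straight(3)

from: at (-1,0), heading W
step 1 (straight(4)): at (-5,0), heading W
step 2 (straight(3)): at (-8,0), heading W
step 3 (straight(3)): at (-11,0), heading W
minimal: 3 command(s), checked below 3.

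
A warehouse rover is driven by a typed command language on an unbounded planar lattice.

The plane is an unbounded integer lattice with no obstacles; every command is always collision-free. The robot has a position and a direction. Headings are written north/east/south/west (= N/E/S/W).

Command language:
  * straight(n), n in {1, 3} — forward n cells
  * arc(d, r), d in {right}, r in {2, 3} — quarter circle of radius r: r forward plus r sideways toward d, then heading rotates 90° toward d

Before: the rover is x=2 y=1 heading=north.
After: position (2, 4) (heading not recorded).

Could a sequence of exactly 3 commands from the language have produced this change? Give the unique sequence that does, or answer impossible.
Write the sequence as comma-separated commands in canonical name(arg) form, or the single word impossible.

t0: x=2 y=1 heading=north
[1] after straight(1): x=2 y=2 heading=north
[2] after straight(1): x=2 y=3 heading=north
[3] after straight(1): x=2 y=4 heading=north
uniquely the one of 64 3-step routes that fits.

straight(1), straight(1), straight(1)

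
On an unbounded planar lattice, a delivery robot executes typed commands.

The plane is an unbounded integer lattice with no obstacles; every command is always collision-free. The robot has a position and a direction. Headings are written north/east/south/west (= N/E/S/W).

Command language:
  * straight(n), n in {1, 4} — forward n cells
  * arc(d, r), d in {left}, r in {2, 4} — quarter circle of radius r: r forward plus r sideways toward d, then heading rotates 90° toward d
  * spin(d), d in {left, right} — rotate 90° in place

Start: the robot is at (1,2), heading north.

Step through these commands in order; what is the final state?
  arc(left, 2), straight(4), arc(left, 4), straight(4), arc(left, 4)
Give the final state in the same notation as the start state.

at (-5,-8), heading east

start: at (1,2), heading north
[1] after arc(left, 2): at (-1,4), heading west
[2] after straight(4): at (-5,4), heading west
[3] after arc(left, 4): at (-9,0), heading south
[4] after straight(4): at (-9,-4), heading south
[5] after arc(left, 4): at (-5,-8), heading east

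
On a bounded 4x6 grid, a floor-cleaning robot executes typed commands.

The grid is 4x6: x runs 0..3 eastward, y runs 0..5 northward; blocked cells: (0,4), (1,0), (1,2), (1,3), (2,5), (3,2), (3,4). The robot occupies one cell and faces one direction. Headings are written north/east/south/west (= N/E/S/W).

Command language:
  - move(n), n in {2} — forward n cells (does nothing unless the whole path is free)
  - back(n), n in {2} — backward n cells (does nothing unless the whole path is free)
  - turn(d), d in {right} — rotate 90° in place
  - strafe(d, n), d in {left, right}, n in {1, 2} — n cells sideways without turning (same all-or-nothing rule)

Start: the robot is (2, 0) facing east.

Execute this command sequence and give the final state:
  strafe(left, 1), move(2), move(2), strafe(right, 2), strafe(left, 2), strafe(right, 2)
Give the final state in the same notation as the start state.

(2, 1) facing east

t0: (2, 0) facing east
step 1 (strafe(left, 1)): (2, 1) facing east
step 2 (move(2)): (2, 1) facing east
step 3 (move(2)): (2, 1) facing east
step 4 (strafe(right, 2)): (2, 1) facing east
step 5 (strafe(left, 2)): (2, 3) facing east
step 6 (strafe(right, 2)): (2, 1) facing east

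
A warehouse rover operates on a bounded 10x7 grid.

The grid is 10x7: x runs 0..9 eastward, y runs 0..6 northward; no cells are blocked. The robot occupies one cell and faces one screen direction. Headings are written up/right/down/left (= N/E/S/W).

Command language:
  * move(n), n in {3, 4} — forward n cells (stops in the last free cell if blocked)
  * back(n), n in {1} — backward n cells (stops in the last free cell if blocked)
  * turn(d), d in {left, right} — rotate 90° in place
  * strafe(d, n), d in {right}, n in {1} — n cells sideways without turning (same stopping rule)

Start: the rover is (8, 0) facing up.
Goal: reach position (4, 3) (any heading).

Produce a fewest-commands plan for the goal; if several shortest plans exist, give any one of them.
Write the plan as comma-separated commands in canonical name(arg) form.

begin: (8, 0) facing up
1. move(3) → (8, 3) facing up
2. turn(left) → (8, 3) facing left
3. move(4) → (4, 3) facing left
minimal: 3 command(s), checked below 3.

move(3), turn(left), move(4)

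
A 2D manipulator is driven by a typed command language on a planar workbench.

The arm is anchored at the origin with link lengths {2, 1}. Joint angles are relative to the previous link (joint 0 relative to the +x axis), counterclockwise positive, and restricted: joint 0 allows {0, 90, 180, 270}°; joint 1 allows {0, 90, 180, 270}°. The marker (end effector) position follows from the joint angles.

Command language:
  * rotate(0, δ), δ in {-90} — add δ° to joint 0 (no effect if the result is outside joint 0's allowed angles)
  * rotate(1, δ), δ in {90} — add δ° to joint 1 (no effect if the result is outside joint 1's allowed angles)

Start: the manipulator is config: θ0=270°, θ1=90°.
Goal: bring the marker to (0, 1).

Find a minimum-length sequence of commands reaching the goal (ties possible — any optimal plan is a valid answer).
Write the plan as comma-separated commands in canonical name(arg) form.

rotate(1, 90), rotate(0, -90), rotate(0, -90)

begin: config: θ0=270°, θ1=90°
step 1 (rotate(1, 90)): config: θ0=270°, θ1=180°
step 2 (rotate(0, -90)): config: θ0=180°, θ1=180°
step 3 (rotate(0, -90)): config: θ0=90°, θ1=180°
shorter routes all fall short; 3 is best.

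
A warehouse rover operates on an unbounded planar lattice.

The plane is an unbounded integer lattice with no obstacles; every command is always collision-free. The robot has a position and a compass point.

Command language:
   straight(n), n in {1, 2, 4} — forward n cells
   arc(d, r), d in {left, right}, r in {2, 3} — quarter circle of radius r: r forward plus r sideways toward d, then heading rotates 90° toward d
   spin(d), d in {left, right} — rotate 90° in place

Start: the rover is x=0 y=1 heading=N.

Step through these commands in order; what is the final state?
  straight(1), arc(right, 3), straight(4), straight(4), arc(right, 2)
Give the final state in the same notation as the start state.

x=13 y=3 heading=S

initial: x=0 y=1 heading=N
step 1 (straight(1)): x=0 y=2 heading=N
step 2 (arc(right, 3)): x=3 y=5 heading=E
step 3 (straight(4)): x=7 y=5 heading=E
step 4 (straight(4)): x=11 y=5 heading=E
step 5 (arc(right, 2)): x=13 y=3 heading=S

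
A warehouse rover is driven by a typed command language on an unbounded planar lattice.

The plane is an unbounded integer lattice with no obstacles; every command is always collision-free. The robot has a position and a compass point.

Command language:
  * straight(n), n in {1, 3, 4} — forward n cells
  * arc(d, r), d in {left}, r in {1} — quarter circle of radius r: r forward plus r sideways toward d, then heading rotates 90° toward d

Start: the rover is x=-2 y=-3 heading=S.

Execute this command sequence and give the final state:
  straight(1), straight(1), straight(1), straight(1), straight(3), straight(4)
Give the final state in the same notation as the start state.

x=-2 y=-14 heading=S

t0: x=-2 y=-3 heading=S
step 1 (straight(1)): x=-2 y=-4 heading=S
step 2 (straight(1)): x=-2 y=-5 heading=S
step 3 (straight(1)): x=-2 y=-6 heading=S
step 4 (straight(1)): x=-2 y=-7 heading=S
step 5 (straight(3)): x=-2 y=-10 heading=S
step 6 (straight(4)): x=-2 y=-14 heading=S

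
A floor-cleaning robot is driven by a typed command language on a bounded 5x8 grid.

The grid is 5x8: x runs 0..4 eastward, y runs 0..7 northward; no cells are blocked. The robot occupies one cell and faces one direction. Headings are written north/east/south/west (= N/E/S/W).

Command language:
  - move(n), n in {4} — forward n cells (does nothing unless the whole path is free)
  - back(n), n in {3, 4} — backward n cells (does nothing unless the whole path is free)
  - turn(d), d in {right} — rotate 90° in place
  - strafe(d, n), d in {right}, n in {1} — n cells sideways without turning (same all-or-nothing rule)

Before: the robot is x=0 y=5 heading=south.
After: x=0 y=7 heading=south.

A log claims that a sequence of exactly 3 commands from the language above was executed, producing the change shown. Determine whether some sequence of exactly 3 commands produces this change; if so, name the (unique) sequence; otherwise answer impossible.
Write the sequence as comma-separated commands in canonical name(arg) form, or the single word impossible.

move(4), back(3), back(3)

key: still facing S at the end — nothing in the sequence rotates
from: x=0 y=5 heading=south
step 1 (move(4)): x=0 y=1 heading=south
step 2 (back(3)): x=0 y=4 heading=south
step 3 (back(3)): x=0 y=7 heading=south
no rival 3-sequence matches.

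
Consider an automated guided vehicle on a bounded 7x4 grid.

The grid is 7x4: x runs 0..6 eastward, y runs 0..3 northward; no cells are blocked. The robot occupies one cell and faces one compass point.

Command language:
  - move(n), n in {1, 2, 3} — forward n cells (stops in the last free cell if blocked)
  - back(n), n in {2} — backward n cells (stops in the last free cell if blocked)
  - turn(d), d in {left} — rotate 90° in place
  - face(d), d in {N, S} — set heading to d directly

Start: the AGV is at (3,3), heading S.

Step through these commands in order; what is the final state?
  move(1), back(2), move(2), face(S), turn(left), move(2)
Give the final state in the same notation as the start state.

from: at (3,3), heading S
[1] after move(1): at (3,2), heading S
[2] after back(2): at (3,3), heading S
[3] after move(2): at (3,1), heading S
[4] after face(S): at (3,1), heading S
[5] after turn(left): at (3,1), heading E
[6] after move(2): at (5,1), heading E

at (5,1), heading E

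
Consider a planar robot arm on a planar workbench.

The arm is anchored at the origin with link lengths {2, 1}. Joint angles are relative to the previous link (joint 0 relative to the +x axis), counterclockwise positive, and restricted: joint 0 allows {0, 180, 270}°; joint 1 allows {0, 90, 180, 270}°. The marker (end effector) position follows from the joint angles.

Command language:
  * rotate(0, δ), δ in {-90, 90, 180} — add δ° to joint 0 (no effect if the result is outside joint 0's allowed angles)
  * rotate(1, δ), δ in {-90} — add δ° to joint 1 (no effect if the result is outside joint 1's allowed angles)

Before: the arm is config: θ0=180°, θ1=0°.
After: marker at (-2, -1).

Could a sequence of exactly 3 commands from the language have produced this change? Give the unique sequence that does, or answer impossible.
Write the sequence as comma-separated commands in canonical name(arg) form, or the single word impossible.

from: config: θ0=180°, θ1=0°
step 1 (rotate(1, -90)): config: θ0=180°, θ1=270°
step 2 (rotate(1, -90)): config: θ0=180°, θ1=180°
step 3 (rotate(1, -90)): config: θ0=180°, θ1=90°
uniquely the one of 64 3-step routes that fits.

rotate(1, -90), rotate(1, -90), rotate(1, -90)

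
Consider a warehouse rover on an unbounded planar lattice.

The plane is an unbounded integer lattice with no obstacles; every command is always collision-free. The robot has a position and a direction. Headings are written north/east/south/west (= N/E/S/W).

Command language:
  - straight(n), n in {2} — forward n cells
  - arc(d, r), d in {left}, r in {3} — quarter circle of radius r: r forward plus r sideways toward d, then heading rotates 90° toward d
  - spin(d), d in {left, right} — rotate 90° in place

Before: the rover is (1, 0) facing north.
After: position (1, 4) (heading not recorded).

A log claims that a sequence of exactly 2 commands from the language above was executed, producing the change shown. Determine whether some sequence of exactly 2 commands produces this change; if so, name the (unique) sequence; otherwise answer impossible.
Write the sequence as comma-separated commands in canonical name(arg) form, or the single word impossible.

begin: (1, 0) facing north
step 1 (straight(2)): (1, 2) facing north
step 2 (straight(2)): (1, 4) facing north
no other 2-command option fits: unique.

straight(2), straight(2)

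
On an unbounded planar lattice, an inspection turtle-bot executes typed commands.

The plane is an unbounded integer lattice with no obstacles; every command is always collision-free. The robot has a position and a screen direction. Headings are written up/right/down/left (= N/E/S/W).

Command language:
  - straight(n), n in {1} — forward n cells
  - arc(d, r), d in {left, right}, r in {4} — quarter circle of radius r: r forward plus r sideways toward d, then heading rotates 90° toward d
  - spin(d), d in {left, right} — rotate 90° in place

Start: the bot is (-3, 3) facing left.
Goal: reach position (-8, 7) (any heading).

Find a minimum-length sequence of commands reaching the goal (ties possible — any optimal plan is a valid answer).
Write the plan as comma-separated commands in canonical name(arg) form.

begin: (-3, 3) facing left
t=1 straight(1) ⇒ (-4, 3) facing left
t=2 arc(right, 4) ⇒ (-8, 7) facing up
no 1-step plan works, so 2 is optimal.

straight(1), arc(right, 4)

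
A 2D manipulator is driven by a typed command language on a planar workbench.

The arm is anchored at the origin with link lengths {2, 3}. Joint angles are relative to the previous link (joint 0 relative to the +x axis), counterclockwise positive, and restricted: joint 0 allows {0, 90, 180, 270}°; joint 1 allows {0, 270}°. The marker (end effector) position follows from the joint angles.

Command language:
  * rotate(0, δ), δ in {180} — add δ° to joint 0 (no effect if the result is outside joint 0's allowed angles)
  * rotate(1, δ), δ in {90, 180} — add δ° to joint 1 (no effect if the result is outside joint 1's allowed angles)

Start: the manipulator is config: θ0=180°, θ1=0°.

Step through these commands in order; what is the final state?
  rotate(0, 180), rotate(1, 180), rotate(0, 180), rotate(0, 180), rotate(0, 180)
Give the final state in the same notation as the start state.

config: θ0=180°, θ1=0°

initial: config: θ0=180°, θ1=0°
t=1 rotate(0, 180) ⇒ config: θ0=0°, θ1=0°
t=2 rotate(1, 180) ⇒ config: θ0=0°, θ1=0°
t=3 rotate(0, 180) ⇒ config: θ0=180°, θ1=0°
t=4 rotate(0, 180) ⇒ config: θ0=0°, θ1=0°
t=5 rotate(0, 180) ⇒ config: θ0=180°, θ1=0°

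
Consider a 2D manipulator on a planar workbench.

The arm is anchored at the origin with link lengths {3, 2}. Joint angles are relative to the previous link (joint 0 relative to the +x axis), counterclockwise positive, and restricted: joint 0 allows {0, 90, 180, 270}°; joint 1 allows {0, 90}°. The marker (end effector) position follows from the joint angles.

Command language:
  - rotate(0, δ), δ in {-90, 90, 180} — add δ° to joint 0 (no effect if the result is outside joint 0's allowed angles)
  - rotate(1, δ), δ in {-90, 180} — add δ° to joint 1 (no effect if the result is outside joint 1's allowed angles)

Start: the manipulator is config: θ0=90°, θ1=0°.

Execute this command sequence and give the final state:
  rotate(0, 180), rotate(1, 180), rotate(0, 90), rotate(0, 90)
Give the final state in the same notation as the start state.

config: θ0=90°, θ1=0°

from: config: θ0=90°, θ1=0°
[1] after rotate(0, 180): config: θ0=270°, θ1=0°
[2] after rotate(1, 180): config: θ0=270°, θ1=0°
[3] after rotate(0, 90): config: θ0=0°, θ1=0°
[4] after rotate(0, 90): config: θ0=90°, θ1=0°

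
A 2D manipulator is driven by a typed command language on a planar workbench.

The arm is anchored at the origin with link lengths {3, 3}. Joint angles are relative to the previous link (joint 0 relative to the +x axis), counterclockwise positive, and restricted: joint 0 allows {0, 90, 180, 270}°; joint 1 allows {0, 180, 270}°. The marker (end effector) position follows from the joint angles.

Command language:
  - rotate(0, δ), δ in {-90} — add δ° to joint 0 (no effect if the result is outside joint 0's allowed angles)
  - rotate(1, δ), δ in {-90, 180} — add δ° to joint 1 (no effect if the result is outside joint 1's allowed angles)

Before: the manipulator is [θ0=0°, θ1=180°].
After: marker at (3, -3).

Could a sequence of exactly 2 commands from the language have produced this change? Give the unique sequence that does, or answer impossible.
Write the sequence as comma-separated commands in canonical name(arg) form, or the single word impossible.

rotate(1, 180), rotate(1, -90)

key: order matters: swapping rotate(1, 180) and rotate(1, -90) lands elsewhere
from: [θ0=0°, θ1=180°]
1. rotate(1, 180) → [θ0=0°, θ1=0°]
2. rotate(1, -90) → [θ0=0°, θ1=270°]
uniquely the one of 9 2-step routes that fits.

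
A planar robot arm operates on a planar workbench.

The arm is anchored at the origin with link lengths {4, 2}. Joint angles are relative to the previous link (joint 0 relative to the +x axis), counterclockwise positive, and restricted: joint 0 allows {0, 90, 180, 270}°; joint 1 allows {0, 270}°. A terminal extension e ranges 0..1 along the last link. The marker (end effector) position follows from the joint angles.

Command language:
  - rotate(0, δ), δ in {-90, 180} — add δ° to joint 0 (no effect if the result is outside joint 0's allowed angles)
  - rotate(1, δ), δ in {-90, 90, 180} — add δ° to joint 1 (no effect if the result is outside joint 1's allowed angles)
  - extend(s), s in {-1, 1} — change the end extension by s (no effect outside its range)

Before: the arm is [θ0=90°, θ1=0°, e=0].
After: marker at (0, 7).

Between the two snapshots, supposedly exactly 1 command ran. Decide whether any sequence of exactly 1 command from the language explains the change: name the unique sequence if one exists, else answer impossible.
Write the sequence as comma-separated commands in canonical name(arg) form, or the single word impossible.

extend(1)

from: [θ0=90°, θ1=0°, e=0]
t=1 extend(1) ⇒ [θ0=90°, θ1=0°, e=1]
all 7 alternatives checked — unique.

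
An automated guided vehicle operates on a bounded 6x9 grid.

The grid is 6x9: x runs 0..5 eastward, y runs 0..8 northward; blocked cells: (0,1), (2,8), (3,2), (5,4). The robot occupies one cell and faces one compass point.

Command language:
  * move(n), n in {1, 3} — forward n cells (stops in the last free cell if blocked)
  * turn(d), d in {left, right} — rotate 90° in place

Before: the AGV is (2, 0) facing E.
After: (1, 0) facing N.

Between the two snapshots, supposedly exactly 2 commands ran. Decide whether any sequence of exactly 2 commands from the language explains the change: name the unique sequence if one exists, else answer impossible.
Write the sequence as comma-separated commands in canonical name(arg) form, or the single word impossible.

checked all 2-command options: none fits.

impossible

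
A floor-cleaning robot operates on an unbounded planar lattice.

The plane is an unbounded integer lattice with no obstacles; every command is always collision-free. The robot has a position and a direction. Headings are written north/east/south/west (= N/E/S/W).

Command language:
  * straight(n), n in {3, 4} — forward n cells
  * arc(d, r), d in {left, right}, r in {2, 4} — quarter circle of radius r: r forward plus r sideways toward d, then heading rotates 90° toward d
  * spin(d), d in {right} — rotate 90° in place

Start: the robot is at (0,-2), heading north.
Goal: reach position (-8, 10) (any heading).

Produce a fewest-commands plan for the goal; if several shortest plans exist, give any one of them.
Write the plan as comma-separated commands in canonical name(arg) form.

initial: at (0,-2), heading north
step 1 (straight(4)): at (0,2), heading north
step 2 (arc(left, 4)): at (-4,6), heading west
step 3 (arc(right, 4)): at (-8,10), heading north
minimal: 3 command(s), checked below 3.

straight(4), arc(left, 4), arc(right, 4)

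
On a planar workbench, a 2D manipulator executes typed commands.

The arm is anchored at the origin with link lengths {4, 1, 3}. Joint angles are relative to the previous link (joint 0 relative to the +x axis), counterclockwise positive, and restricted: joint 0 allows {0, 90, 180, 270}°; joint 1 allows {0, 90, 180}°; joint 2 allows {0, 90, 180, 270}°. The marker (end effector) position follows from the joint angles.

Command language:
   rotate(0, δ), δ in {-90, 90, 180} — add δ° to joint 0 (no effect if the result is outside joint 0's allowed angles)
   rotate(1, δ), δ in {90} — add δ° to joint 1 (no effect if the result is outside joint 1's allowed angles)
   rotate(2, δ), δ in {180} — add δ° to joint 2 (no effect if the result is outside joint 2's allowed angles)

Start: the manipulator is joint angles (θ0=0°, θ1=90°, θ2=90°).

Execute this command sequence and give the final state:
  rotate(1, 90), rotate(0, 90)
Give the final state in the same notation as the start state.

joint angles (θ0=90°, θ1=180°, θ2=90°)

begin: joint angles (θ0=0°, θ1=90°, θ2=90°)
[1] after rotate(1, 90): joint angles (θ0=0°, θ1=180°, θ2=90°)
[2] after rotate(0, 90): joint angles (θ0=90°, θ1=180°, θ2=90°)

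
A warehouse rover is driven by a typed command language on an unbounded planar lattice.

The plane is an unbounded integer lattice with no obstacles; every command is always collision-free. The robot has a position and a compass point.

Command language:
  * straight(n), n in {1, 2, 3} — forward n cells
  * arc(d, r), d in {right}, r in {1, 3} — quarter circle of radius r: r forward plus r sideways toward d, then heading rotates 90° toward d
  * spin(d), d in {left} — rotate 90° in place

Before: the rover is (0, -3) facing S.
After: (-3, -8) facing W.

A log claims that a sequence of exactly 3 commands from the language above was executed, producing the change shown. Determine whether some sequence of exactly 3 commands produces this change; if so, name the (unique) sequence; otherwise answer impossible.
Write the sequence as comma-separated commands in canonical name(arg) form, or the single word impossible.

key: cell and facing (now W) both changed — the 3 commands mix motion and turning
initial: (0, -3) facing S
1. straight(1) → (0, -4) facing S
2. straight(1) → (0, -5) facing S
3. arc(right, 3) → (-3, -8) facing W
all 216 alternatives checked — unique.

straight(1), straight(1), arc(right, 3)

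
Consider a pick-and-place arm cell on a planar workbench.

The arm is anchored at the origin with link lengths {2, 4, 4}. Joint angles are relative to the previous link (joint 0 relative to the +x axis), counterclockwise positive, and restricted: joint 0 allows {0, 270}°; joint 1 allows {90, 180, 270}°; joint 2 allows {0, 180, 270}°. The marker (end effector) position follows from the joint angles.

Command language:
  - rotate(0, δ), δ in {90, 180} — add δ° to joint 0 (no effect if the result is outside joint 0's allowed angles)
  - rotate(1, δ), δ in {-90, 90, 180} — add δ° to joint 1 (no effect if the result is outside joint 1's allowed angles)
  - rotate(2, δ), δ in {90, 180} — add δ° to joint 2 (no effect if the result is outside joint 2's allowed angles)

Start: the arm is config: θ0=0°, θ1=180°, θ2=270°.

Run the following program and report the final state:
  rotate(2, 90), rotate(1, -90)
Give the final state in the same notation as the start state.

begin: config: θ0=0°, θ1=180°, θ2=270°
1. rotate(2, 90) → config: θ0=0°, θ1=180°, θ2=0°
2. rotate(1, -90) → config: θ0=0°, θ1=90°, θ2=0°

config: θ0=0°, θ1=90°, θ2=0°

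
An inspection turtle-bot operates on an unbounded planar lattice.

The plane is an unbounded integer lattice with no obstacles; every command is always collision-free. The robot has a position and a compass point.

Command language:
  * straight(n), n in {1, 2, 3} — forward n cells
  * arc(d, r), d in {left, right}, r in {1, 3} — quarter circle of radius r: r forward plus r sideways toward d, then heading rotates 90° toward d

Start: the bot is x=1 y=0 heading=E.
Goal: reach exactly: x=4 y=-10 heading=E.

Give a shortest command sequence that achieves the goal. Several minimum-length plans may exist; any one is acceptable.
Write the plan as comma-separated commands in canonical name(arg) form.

initial: x=1 y=0 heading=E
t=1 straight(1) ⇒ x=2 y=0 heading=E
t=2 arc(right, 3) ⇒ x=5 y=-3 heading=S
t=3 arc(right, 1) ⇒ x=4 y=-4 heading=W
t=4 arc(left, 3) ⇒ x=1 y=-7 heading=S
t=5 arc(left, 3) ⇒ x=4 y=-10 heading=E
minimal: 5 command(s), checked below 5.

straight(1), arc(right, 3), arc(right, 1), arc(left, 3), arc(left, 3)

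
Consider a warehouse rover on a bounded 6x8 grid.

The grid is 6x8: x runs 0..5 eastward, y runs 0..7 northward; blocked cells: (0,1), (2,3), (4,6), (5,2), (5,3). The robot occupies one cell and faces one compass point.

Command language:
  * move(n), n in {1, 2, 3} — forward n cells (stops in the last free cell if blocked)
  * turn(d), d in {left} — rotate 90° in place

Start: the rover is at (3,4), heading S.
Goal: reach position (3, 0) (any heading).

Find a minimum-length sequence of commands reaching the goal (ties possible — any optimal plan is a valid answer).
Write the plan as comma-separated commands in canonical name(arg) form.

move(2), move(2)

from: at (3,4), heading S
step 1 (move(2)): at (3,2), heading S
step 2 (move(2)): at (3,0), heading S
minimal: 2 command(s), checked below 2.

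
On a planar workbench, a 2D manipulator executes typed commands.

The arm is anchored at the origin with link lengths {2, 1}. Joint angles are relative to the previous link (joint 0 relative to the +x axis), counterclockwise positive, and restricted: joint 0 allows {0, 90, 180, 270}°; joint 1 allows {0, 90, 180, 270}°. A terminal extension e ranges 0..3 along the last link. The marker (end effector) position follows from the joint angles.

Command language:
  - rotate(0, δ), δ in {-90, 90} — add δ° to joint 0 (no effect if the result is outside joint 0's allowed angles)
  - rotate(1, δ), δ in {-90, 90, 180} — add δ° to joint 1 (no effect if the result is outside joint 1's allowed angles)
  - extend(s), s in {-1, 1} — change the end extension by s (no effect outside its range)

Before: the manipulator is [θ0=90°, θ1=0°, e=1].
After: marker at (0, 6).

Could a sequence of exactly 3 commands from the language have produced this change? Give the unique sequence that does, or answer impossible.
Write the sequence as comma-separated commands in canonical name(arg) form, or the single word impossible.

start: [θ0=90°, θ1=0°, e=1]
t=1 extend(1) ⇒ [θ0=90°, θ1=0°, e=2]
t=2 extend(1) ⇒ [θ0=90°, θ1=0°, e=3]
t=3 extend(1) ⇒ [θ0=90°, θ1=0°, e=3]
no other 3-command option fits: unique.

extend(1), extend(1), extend(1)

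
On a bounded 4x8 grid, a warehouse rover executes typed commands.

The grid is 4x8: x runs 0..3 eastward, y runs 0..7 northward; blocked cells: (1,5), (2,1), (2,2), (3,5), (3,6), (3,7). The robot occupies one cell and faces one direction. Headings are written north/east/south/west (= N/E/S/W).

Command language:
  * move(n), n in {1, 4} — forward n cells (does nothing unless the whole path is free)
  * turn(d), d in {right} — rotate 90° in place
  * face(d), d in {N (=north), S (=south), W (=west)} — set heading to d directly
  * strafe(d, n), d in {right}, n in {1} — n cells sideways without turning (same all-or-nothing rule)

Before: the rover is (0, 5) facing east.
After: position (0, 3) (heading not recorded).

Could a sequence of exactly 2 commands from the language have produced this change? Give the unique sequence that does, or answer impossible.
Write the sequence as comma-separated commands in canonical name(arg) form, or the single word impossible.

strafe(right, 1), strafe(right, 1)

start: (0, 5) facing east
t=1 strafe(right, 1) ⇒ (0, 4) facing east
t=2 strafe(right, 1) ⇒ (0, 3) facing east
no rival 2-sequence matches.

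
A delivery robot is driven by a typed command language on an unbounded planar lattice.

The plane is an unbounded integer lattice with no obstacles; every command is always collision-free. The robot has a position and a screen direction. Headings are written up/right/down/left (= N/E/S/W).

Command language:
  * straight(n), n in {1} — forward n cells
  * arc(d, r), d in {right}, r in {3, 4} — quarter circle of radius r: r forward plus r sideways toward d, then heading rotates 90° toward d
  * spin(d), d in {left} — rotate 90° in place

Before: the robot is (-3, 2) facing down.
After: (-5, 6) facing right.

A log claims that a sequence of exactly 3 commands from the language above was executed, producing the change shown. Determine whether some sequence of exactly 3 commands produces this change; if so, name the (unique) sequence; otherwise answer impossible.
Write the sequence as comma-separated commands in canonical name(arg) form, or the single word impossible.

arc(right, 3), arc(right, 3), arc(right, 4)

key: cell and facing (now E) both changed — the 3 commands mix motion and turning
t0: (-3, 2) facing down
t=1 arc(right, 3) ⇒ (-6, -1) facing left
t=2 arc(right, 3) ⇒ (-9, 2) facing up
t=3 arc(right, 4) ⇒ (-5, 6) facing right
no other 3-command option fits: unique.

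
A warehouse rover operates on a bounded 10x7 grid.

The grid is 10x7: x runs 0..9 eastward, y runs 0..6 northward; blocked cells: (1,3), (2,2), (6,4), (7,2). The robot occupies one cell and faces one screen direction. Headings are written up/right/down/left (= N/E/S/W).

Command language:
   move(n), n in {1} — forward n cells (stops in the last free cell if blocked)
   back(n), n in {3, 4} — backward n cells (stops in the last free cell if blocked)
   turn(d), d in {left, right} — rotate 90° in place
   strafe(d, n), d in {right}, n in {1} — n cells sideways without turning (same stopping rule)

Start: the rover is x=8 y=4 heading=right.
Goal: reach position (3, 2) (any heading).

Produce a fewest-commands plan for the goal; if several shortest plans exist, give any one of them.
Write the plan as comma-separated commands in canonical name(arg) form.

back(4), strafe(right, 1), back(4), strafe(right, 1)

t0: x=8 y=4 heading=right
[1] after back(4): x=7 y=4 heading=right
[2] after strafe(right, 1): x=7 y=3 heading=right
[3] after back(4): x=3 y=3 heading=right
[4] after strafe(right, 1): x=3 y=2 heading=right
nothing shorter than 4 reaches the goal.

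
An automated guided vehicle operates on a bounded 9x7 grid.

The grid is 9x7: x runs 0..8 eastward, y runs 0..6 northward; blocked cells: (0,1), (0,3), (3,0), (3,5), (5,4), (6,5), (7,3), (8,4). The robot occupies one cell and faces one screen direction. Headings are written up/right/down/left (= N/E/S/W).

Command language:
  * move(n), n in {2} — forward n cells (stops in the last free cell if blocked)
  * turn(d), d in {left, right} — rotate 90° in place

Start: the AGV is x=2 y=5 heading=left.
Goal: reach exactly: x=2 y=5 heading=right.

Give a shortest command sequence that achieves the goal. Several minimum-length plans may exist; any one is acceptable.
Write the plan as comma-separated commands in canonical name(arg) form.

turn(right), turn(right)

begin: x=2 y=5 heading=left
t=1 turn(right) ⇒ x=2 y=5 heading=up
t=2 turn(right) ⇒ x=2 y=5 heading=right
nothing shorter than 2 reaches the goal.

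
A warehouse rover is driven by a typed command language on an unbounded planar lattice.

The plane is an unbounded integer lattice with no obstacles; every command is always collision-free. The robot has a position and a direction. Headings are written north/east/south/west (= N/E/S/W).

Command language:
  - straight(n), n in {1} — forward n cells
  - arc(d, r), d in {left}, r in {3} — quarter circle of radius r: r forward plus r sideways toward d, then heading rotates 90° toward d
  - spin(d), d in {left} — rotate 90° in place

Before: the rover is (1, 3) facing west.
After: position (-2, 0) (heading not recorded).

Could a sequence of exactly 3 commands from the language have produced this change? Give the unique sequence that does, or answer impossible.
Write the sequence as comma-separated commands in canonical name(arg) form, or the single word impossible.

key: running spin(left) before arc(left, 3) would end elsewhere — order is forced
t0: (1, 3) facing west
[1] after arc(left, 3): (-2, 0) facing south
[2] after spin(left): (-2, 0) facing east
[3] after spin(left): (-2, 0) facing north
uniquely the one of 27 3-step routes that fits.

arc(left, 3), spin(left), spin(left)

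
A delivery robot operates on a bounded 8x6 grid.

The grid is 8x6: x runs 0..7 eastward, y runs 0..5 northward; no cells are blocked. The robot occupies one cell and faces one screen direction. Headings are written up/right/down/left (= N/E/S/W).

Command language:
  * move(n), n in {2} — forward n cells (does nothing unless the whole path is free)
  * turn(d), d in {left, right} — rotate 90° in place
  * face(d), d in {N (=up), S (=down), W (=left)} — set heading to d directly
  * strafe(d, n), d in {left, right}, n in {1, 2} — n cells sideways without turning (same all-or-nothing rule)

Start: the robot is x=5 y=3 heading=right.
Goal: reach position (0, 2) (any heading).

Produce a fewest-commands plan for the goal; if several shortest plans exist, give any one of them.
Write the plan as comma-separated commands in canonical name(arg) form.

strafe(right, 1), turn(right), strafe(right, 2), strafe(right, 2), strafe(right, 1)

begin: x=5 y=3 heading=right
t=1 strafe(right, 1) ⇒ x=5 y=2 heading=right
t=2 turn(right) ⇒ x=5 y=2 heading=down
t=3 strafe(right, 2) ⇒ x=3 y=2 heading=down
t=4 strafe(right, 2) ⇒ x=1 y=2 heading=down
t=5 strafe(right, 1) ⇒ x=0 y=2 heading=down
shorter routes all fall short; 5 is best.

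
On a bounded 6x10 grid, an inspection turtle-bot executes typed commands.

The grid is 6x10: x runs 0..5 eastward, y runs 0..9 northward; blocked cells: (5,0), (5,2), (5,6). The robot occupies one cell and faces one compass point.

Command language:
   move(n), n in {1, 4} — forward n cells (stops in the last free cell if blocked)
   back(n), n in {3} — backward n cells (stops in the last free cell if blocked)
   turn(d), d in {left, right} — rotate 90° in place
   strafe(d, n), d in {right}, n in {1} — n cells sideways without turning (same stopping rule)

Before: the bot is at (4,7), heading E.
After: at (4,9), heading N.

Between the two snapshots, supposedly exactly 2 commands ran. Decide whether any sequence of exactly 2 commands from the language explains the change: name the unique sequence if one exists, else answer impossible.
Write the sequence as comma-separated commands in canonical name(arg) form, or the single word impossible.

turn(left), move(4)

key: order matters: swapping turn(left) and move(4) lands elsewhere
initial: at (4,7), heading E
t=1 turn(left) ⇒ at (4,7), heading N
t=2 move(4) ⇒ at (4,9), heading N
uniquely the one of 36 2-step routes that fits.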